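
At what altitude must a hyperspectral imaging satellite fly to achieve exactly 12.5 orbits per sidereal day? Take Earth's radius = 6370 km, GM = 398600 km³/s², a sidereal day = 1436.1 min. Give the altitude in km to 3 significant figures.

1460 km

Required period T = 86166 / 12.5 = 6893.3 s.
From T = 2π√(a³/μ): a = (μ T²/4π²)^(1/3) = (398600 × 6893.3² / 4π²)^(1/3) = 7828 km.
Altitude h = a − R = 7828 − 6370 = 1458 km.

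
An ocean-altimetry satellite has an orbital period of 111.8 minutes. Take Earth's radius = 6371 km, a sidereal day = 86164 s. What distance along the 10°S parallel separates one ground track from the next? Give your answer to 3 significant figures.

T = 111.8 min = 6708.0 s.
Node shift per orbit = (6708.0/86164) × 360° = 28.03°.
Equatorial spacing = 28.03 × 111.2 km/° = 3116 km.
At 10° latitude, spacing = 3116 × cos(10°) = 3069 km.

3070 km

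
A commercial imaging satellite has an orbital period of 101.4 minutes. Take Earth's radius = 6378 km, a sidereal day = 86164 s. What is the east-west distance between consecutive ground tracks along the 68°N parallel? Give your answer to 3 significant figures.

T = 101.4 min = 6084.0 s.
Node shift per orbit = (6084.0/86164) × 360° = 25.42°.
Equatorial spacing = 25.42 × 111.3 km/° = 2830 km.
At 68° latitude, spacing = 2830 × cos(68°) = 1060 km.

1060 km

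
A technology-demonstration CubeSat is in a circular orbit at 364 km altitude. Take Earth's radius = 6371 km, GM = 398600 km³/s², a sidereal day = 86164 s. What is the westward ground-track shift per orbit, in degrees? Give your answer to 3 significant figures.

Semi-major axis a = 6371 + 364 = 6735 km. Period T = 2π√(a³/μ) = 2π√(6735³/398600) = 5500.7 s = 91.68 min.
During one orbit Earth rotates (5500.7 / 86164) × 360° = 22.98°.

23.0°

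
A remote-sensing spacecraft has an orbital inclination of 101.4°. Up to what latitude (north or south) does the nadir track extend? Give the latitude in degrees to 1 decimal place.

Retrograde orbit: the ground track reaches ±(180° − i) = ±(180 − 101.4) = ±78.6°.

78.6°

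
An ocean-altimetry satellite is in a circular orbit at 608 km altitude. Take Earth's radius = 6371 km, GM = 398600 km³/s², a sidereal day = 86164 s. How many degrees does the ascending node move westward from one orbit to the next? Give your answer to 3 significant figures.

Semi-major axis a = 6371 + 608 = 6979 km. Period T = 2π√(a³/μ) = 2π√(6979³/398600) = 5802.3 s = 96.71 min.
During one orbit Earth rotates (5802.3 / 86164) × 360° = 24.24°.

24.2°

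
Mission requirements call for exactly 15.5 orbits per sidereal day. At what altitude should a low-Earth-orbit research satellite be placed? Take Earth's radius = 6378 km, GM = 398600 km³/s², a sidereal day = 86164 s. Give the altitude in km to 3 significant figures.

Required period T = 86164 / 15.5 = 5559.0 s.
From T = 2π√(a³/μ): a = (μ T²/4π²)^(1/3) = (398600 × 5559.0² / 4π²)^(1/3) = 6782 km.
Altitude h = a − R = 6782 − 6378 = 404 km.

404 km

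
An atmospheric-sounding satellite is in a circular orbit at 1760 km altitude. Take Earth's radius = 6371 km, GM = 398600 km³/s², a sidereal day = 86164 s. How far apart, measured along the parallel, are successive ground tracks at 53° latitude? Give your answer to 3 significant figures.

Semi-major axis a = 6371 + 1760 = 8131 km. Period T = 2π√(a³/μ) = 2π√(8131³/398600) = 7296.7 s = 121.61 min.
Node shift per orbit = (7296.7/86164) × 360° = 30.49°.
Equatorial spacing = 30.49 × 111.2 km/° = 3390 km.
At 53° latitude, spacing = 3390 × cos(53°) = 2040 km.

2040 km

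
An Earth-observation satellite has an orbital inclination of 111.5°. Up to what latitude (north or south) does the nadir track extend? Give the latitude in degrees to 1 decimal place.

Retrograde orbit: the ground track reaches ±(180° − i) = ±(180 − 111.5) = ±68.5°.

68.5°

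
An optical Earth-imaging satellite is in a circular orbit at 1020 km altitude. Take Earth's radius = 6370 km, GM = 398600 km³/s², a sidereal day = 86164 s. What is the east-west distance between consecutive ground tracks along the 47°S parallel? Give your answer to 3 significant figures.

2000 km

Semi-major axis a = 6370 + 1020 = 7390 km. Period T = 2π√(a³/μ) = 2π√(7390³/398600) = 6322.3 s = 105.37 min.
Node shift per orbit = (6322.3/86164) × 360° = 26.42°.
Equatorial spacing = 26.42 × 111.2 km/° = 2937 km.
At 47° latitude, spacing = 2937 × cos(47°) = 2003 km.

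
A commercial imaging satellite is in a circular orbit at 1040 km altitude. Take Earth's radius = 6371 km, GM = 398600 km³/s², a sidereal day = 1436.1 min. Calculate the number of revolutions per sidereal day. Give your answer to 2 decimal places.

13.57

Semi-major axis a = 6371 + 1040 = 7411 km. Period T = 2π√(a³/μ) = 2π√(7411³/398600) = 6349.3 s = 105.82 min.
Orbits per sidereal day = 86166 / 6349.3 = 13.571.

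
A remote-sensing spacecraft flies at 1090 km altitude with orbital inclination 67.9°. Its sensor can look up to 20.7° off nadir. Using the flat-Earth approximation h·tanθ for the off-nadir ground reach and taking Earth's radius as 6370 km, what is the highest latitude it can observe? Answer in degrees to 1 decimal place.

For a prograde orbit the ground track reaches latitude ±i = ±67.9°.
Sensor half-swath on the ground ≈ 1090·tan(20.7°) = 412 km = 3.70° of latitude.
Maximum observable latitude ≈ 67.9 + 3.70 = 71.6°.

71.6°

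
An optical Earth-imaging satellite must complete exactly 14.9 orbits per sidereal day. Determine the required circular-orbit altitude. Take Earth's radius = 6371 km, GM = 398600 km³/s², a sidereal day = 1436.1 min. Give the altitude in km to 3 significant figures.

592 km

Required period T = 86166 / 14.9 = 5783.0 s.
From T = 2π√(a³/μ): a = (μ T²/4π²)^(1/3) = (398600 × 5783.0² / 4π²)^(1/3) = 6963 km.
Altitude h = a − R = 6963 − 6371 = 592 km.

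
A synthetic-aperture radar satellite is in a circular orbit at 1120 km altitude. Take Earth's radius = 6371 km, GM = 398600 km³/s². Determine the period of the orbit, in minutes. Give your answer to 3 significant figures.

108 min

Semi-major axis a = 6371 + 1120 = 7491 km. Period T = 2π√(a³/μ) = 2π√(7491³/398600) = 6452.4 s = 107.54 min.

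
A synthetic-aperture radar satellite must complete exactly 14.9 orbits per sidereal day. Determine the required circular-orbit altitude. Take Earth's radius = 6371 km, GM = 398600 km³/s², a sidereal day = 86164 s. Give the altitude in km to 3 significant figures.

Required period T = 86164 / 14.9 = 5782.8 s.
From T = 2π√(a³/μ): a = (μ T²/4π²)^(1/3) = (398600 × 5782.8² / 4π²)^(1/3) = 6963 km.
Altitude h = a − R = 6963 − 6371 = 592 km.

592 km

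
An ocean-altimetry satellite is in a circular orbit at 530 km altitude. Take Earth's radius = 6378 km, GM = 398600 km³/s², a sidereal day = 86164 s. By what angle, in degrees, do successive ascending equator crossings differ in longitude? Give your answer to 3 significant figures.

23.9°

Semi-major axis a = 6378 + 530 = 6908 km. Period T = 2π√(a³/μ) = 2π√(6908³/398600) = 5714.0 s = 95.23 min.
During one orbit Earth rotates (5714.0 / 86164) × 360° = 23.87°.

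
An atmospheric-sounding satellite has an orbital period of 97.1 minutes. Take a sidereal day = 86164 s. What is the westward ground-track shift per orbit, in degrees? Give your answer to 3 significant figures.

T = 97.1 min = 5826.0 s.
During one orbit Earth rotates (5826.0 / 86164) × 360° = 24.34°.

24.3°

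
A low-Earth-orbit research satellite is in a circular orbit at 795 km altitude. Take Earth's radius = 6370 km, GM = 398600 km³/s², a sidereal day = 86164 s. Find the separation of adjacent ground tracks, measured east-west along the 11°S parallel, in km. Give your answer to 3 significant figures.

2750 km

Semi-major axis a = 6370 + 795 = 7165 km. Period T = 2π√(a³/μ) = 2π√(7165³/398600) = 6035.8 s = 100.60 min.
Node shift per orbit = (6035.8/86164) × 360° = 25.22°.
Equatorial spacing = 25.22 × 111.2 km/° = 2804 km.
At 11° latitude, spacing = 2804 × cos(11°) = 2752 km.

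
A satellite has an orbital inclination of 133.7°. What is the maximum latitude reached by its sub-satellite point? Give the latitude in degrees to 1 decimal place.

Retrograde orbit: the ground track reaches ±(180° − i) = ±(180 − 133.7) = ±46.3°.

46.3°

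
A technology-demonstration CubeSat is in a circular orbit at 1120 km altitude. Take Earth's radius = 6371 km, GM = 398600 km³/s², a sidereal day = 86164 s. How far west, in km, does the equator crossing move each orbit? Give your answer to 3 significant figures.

3000 km

Semi-major axis a = 6371 + 1120 = 7491 km. Period T = 2π√(a³/μ) = 2π√(7491³/398600) = 6452.4 s = 107.54 min.
During one orbit Earth rotates (6452.4 / 86164) × 360° = 26.96°.
At the equator that is 26.96° × (2π·6371/360) km/° = 26.96 × 111.2 = 2998 km.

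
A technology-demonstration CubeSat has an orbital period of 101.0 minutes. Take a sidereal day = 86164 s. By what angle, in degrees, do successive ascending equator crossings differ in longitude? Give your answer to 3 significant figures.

T = 101.0 min = 6060.0 s.
During one orbit Earth rotates (6060.0 / 86164) × 360° = 25.32°.

25.3°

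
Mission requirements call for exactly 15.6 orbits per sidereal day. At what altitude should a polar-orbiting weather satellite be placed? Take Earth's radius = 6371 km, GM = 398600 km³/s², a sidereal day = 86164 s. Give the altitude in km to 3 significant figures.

Required period T = 86164 / 15.6 = 5523.3 s.
From T = 2π√(a³/μ): a = (μ T²/4π²)^(1/3) = (398600 × 5523.3² / 4π²)^(1/3) = 6753 km.
Altitude h = a − R = 6753 − 6371 = 382 km.

382 km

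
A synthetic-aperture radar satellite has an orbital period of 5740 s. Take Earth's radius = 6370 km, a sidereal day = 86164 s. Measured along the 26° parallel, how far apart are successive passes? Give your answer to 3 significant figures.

Node shift per orbit = (5740.0/86164) × 360° = 23.98°.
Equatorial spacing = 23.98 × 111.2 km/° = 2666 km.
At 26° latitude, spacing = 2666 × cos(26°) = 2396 km.

2400 km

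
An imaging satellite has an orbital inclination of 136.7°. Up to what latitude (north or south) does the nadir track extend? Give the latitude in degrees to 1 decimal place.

43.3°

Retrograde orbit: the ground track reaches ±(180° − i) = ±(180 − 136.7) = ±43.3°.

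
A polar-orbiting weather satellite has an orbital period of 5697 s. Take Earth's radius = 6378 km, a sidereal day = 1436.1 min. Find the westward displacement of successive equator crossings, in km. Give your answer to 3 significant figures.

2650 km

During one orbit Earth rotates (5697.0 / 86166) × 360° = 23.80°.
At the equator that is 23.80° × (2π·6378/360) km/° = 23.80 × 111.3 = 2650 km.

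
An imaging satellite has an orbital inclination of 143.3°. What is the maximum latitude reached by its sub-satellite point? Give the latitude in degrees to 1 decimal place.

36.7°

Retrograde orbit: the ground track reaches ±(180° − i) = ±(180 − 143.3) = ±36.7°.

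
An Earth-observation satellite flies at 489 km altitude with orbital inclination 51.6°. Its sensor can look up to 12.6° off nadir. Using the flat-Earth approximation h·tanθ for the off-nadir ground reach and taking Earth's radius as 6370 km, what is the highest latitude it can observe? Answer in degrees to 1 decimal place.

For a prograde orbit the ground track reaches latitude ±i = ±51.6°.
Sensor half-swath on the ground ≈ 489·tan(12.6°) = 109 km = 0.98° of latitude.
Maximum observable latitude ≈ 51.6 + 0.98 = 52.6°.

52.6°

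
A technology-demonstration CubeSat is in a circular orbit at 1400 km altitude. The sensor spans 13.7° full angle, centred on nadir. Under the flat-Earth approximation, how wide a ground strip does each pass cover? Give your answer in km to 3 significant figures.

336 km

Half-angle = 13.7°/2 = 6.85°.
Swath width ≈ 2h·tan(θ/2) = 2 × 1400 × tan(6.85°) = 336.4 km.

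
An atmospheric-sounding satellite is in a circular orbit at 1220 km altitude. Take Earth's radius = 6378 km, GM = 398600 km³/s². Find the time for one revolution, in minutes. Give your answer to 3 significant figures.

Semi-major axis a = 6378 + 1220 = 7598 km. Period T = 2π√(a³/μ) = 2π√(7598³/398600) = 6591.1 s = 109.85 min.

110 min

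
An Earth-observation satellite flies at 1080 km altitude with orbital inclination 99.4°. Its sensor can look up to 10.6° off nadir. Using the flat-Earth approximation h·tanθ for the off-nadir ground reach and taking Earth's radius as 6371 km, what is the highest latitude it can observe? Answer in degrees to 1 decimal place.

Retrograde orbit: the ground track reaches ±(180° − i) = ±(180 − 99.4) = ±80.6°.
Sensor half-swath on the ground ≈ 1080·tan(10.6°) = 202 km = 1.82° of latitude.
Maximum observable latitude ≈ 80.6 + 1.82 = 82.4°.

82.4°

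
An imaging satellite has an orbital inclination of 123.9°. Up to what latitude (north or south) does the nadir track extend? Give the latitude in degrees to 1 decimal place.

56.1°

Retrograde orbit: the ground track reaches ±(180° − i) = ±(180 − 123.9) = ±56.1°.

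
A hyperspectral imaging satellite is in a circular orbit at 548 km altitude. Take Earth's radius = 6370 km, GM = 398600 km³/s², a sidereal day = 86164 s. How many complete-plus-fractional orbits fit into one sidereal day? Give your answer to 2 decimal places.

Semi-major axis a = 6370 + 548 = 6918 km. Period T = 2π√(a³/μ) = 2π√(6918³/398600) = 5726.4 s = 95.44 min.
Orbits per sidereal day = 86164 / 5726.4 = 15.047.

15.05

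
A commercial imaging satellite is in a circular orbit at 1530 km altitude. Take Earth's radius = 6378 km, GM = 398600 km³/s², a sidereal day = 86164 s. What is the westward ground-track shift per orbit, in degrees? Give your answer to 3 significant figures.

29.2°

Semi-major axis a = 6378 + 1530 = 7908 km. Period T = 2π√(a³/μ) = 2π√(7908³/398600) = 6998.6 s = 116.64 min.
During one orbit Earth rotates (6998.6 / 86164) × 360° = 29.24°.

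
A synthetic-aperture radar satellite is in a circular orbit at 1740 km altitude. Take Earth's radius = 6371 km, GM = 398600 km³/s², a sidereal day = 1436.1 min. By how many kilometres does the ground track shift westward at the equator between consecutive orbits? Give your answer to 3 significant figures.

3380 km

Semi-major axis a = 6371 + 1740 = 8111 km. Period T = 2π√(a³/μ) = 2π√(8111³/398600) = 7269.8 s = 121.16 min.
During one orbit Earth rotates (7269.8 / 86166) × 360° = 30.37°.
At the equator that is 30.37° × (2π·6371/360) km/° = 30.37 × 111.2 = 3377 km.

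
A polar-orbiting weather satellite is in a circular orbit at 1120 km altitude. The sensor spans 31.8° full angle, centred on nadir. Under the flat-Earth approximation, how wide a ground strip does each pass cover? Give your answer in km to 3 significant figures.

Half-angle = 31.8°/2 = 15.9°.
Swath width ≈ 2h·tan(θ/2) = 2 × 1120 × tan(15.9°) = 638.1 km.

638 km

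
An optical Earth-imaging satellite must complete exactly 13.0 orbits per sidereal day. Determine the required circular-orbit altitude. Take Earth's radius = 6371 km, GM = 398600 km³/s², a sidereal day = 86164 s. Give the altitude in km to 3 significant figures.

1260 km

Required period T = 86164 / 13.0 = 6628.0 s.
From T = 2π√(a³/μ): a = (μ T²/4π²)^(1/3) = (398600 × 6628.0² / 4π²)^(1/3) = 7626 km.
Altitude h = a − R = 7626 − 6371 = 1255 km.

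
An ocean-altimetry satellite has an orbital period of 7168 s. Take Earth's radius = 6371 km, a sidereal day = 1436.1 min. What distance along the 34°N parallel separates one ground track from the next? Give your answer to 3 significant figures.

2760 km

Node shift per orbit = (7168.0/86166) × 360° = 29.95°.
Equatorial spacing = 29.95 × 111.2 km/° = 3330 km.
At 34° latitude, spacing = 3330 × cos(34°) = 2761 km.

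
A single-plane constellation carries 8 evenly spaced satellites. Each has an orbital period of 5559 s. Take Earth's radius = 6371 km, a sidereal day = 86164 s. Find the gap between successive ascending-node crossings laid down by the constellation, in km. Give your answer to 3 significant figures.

323 km

Single-satellite node shift = (5559.0/86164) × 360° = 23.23°.
With 8 satellites evenly phased, successive equator crossings are 23.23/8 = 2.903° apart.
That is 2.903 × 111.2 = 323 km at the equator.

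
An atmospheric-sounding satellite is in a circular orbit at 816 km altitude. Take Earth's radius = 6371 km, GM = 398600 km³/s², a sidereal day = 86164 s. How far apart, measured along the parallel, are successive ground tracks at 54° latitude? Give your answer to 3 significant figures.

1660 km

Semi-major axis a = 6371 + 816 = 7187 km. Period T = 2π√(a³/μ) = 2π√(7187³/398600) = 6063.6 s = 101.06 min.
Node shift per orbit = (6063.6/86164) × 360° = 25.33°.
Equatorial spacing = 25.33 × 111.2 km/° = 2817 km.
At 54° latitude, spacing = 2817 × cos(54°) = 1656 km.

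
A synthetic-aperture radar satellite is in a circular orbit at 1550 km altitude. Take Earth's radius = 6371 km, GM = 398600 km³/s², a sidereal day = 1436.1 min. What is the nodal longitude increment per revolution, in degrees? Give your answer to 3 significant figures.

Semi-major axis a = 6371 + 1550 = 7921 km. Period T = 2π√(a³/μ) = 2π√(7921³/398600) = 7015.9 s = 116.93 min.
During one orbit Earth rotates (7015.9 / 86166) × 360° = 29.31°.

29.3°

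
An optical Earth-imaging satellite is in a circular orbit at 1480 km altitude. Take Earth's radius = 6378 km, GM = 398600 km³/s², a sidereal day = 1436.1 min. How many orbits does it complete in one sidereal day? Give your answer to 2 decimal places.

Semi-major axis a = 6378 + 1480 = 7858 km. Period T = 2π√(a³/μ) = 2π√(7858³/398600) = 6932.3 s = 115.54 min.
Orbits per sidereal day = 86166 / 6932.3 = 12.430.

12.43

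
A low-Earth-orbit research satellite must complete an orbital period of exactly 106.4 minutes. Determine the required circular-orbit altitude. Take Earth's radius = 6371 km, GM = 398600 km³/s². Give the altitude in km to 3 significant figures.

T = 106.4 min = 6384.0 s.
From T = 2π√(a³/μ): a = (μ T²/4π²)^(1/3) = (398600 × 6384.0² / 4π²)^(1/3) = 7438 km.
Altitude h = a − R = 7438 − 6371 = 1067 km.

1070 km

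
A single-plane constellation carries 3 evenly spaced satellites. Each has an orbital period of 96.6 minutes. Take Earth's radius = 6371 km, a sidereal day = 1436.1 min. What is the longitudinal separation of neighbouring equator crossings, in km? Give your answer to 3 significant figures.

T = 96.6 min = 5796.0 s.
Single-satellite node shift = (5796.0/86166) × 360° = 24.22°.
With 3 satellites evenly phased, successive equator crossings are 24.22/3 = 8.072° apart.
That is 8.072 × 111.2 = 898 km at the equator.

898 km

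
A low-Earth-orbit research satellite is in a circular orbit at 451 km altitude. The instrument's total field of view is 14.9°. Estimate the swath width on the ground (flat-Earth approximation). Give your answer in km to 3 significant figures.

118 km

Half-angle = 14.9°/2 = 7.45°.
Swath width ≈ 2h·tan(θ/2) = 2 × 451 × tan(7.45°) = 117.9 km.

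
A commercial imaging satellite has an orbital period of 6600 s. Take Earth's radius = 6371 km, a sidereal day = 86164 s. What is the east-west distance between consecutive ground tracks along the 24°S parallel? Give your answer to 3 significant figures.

2800 km

Node shift per orbit = (6600.0/86164) × 360° = 27.58°.
Equatorial spacing = 27.58 × 111.2 km/° = 3066 km.
At 24° latitude, spacing = 3066 × cos(24°) = 2801 km.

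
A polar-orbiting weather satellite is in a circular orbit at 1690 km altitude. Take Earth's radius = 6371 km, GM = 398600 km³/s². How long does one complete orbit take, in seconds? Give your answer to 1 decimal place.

7202.7 seconds

Semi-major axis a = 6371 + 1690 = 8061 km. Period T = 2π√(a³/μ) = 2π√(8061³/398600) = 7202.7 s = 120.04 min.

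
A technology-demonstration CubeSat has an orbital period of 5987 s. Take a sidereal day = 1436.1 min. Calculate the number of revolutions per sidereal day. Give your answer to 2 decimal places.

14.39

Orbits per sidereal day = 86166 / 5987.0 = 14.392.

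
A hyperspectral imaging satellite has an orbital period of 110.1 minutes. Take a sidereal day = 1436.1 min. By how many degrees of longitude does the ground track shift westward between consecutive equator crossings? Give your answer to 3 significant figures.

27.6°

T = 110.1 min = 6606.0 s.
During one orbit Earth rotates (6606.0 / 86166) × 360° = 27.60°.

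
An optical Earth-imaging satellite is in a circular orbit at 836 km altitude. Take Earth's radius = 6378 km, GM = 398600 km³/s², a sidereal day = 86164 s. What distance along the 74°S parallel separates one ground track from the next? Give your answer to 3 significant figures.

782 km

Semi-major axis a = 6378 + 836 = 7214 km. Period T = 2π√(a³/μ) = 2π√(7214³/398600) = 6097.8 s = 101.63 min.
Node shift per orbit = (6097.8/86164) × 360° = 25.48°.
Equatorial spacing = 25.48 × 111.3 km/° = 2836 km.
At 74° latitude, spacing = 2836 × cos(74°) = 782 km.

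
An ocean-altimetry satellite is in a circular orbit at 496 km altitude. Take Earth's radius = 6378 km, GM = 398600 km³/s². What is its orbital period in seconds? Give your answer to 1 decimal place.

5671.9 seconds

Semi-major axis a = 6378 + 496 = 6874 km. Period T = 2π√(a³/μ) = 2π√(6874³/398600) = 5671.9 s = 94.53 min.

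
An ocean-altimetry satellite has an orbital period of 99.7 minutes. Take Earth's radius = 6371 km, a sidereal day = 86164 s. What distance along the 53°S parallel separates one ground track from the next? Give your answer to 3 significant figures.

T = 99.7 min = 5982.0 s.
Node shift per orbit = (5982.0/86164) × 360° = 24.99°.
Equatorial spacing = 24.99 × 111.2 km/° = 2779 km.
At 53° latitude, spacing = 2779 × cos(53°) = 1673 km.

1670 km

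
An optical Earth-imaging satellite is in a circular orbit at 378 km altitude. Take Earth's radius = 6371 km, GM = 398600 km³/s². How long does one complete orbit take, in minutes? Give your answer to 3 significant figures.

Semi-major axis a = 6371 + 378 = 6749 km. Period T = 2π√(a³/μ) = 2π√(6749³/398600) = 5517.9 s = 91.96 min.

92.0 min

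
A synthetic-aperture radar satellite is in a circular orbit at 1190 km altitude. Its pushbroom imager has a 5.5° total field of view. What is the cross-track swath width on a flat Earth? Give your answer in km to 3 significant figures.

114 km

Half-angle = 5.5°/2 = 2.75°.
Swath width ≈ 2h·tan(θ/2) = 2 × 1190 × tan(2.75°) = 114.3 km.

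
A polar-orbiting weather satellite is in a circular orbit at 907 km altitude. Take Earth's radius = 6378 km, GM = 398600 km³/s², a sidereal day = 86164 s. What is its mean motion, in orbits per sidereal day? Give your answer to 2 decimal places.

13.92

Semi-major axis a = 6378 + 907 = 7285 km. Period T = 2π√(a³/μ) = 2π√(7285³/398600) = 6188.1 s = 103.13 min.
Orbits per sidereal day = 86164 / 6188.1 = 13.924.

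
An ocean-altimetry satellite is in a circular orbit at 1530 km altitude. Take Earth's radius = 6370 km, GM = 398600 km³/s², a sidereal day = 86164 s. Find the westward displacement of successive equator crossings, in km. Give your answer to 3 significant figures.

Semi-major axis a = 6370 + 1530 = 7900 km. Period T = 2π√(a³/μ) = 2π√(7900³/398600) = 6988.0 s = 116.47 min.
During one orbit Earth rotates (6988.0 / 86164) × 360° = 29.20°.
At the equator that is 29.20° × (2π·6370/360) km/° = 29.20 × 111.2 = 3246 km.

3250 km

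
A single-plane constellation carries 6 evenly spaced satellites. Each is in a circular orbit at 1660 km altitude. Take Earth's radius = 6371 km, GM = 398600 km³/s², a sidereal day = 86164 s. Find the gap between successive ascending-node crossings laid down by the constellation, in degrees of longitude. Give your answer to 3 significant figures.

Semi-major axis a = 6371 + 1660 = 8031 km. Period T = 2π√(a³/μ) = 2π√(8031³/398600) = 7162.5 s = 119.38 min.
Single-satellite node shift = (7162.5/86164) × 360° = 29.93°.
With 6 satellites evenly phased, successive equator crossings are 29.93/6 = 4.988° apart.

4.99°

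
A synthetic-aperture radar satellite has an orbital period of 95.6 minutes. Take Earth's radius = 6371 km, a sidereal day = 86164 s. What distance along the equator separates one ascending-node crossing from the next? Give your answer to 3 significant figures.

T = 95.6 min = 5736.0 s.
During one orbit Earth rotates (5736.0 / 86164) × 360° = 23.97°.
At the equator that is 23.97° × (2π·6371/360) km/° = 23.97 × 111.2 = 2665 km.

2660 km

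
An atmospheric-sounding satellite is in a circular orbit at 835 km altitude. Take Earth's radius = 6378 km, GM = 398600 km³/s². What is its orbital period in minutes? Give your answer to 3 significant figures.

Semi-major axis a = 6378 + 835 = 7213 km. Period T = 2π√(a³/μ) = 2π√(7213³/398600) = 6096.6 s = 101.61 min.

102 min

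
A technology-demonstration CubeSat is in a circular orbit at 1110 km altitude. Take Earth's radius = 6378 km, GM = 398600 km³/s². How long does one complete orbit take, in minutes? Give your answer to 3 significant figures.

Semi-major axis a = 6378 + 1110 = 7488 km. Period T = 2π√(a³/μ) = 2π√(7488³/398600) = 6448.5 s = 107.48 min.

107 min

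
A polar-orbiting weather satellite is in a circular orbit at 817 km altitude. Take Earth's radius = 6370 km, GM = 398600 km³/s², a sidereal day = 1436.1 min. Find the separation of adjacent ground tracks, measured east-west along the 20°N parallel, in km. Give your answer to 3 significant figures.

2650 km

Semi-major axis a = 6370 + 817 = 7187 km. Period T = 2π√(a³/μ) = 2π√(7187³/398600) = 6063.6 s = 101.06 min.
Node shift per orbit = (6063.6/86166) × 360° = 25.33°.
Equatorial spacing = 25.33 × 111.2 km/° = 2817 km.
At 20° latitude, spacing = 2817 × cos(20°) = 2647 km.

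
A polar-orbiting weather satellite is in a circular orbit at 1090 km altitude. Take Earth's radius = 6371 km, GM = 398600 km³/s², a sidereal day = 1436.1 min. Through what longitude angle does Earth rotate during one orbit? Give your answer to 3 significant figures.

26.8°

Semi-major axis a = 6371 + 1090 = 7461 km. Period T = 2π√(a³/μ) = 2π√(7461³/398600) = 6413.7 s = 106.89 min.
During one orbit Earth rotates (6413.7 / 86166) × 360° = 26.80°.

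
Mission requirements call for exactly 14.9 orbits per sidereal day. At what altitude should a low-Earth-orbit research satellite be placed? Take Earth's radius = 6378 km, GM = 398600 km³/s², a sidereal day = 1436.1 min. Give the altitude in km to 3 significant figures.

585 km

Required period T = 86166 / 14.9 = 5783.0 s.
From T = 2π√(a³/μ): a = (μ T²/4π²)^(1/3) = (398600 × 5783.0² / 4π²)^(1/3) = 6963 km.
Altitude h = a − R = 6963 − 6378 = 585 km.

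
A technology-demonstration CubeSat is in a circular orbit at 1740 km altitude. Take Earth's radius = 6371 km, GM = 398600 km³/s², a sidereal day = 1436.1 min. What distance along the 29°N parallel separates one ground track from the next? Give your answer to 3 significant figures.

Semi-major axis a = 6371 + 1740 = 8111 km. Period T = 2π√(a³/μ) = 2π√(8111³/398600) = 7269.8 s = 121.16 min.
Node shift per orbit = (7269.8/86166) × 360° = 30.37°.
Equatorial spacing = 30.37 × 111.2 km/° = 3377 km.
At 29° latitude, spacing = 3377 × cos(29°) = 2954 km.

2950 km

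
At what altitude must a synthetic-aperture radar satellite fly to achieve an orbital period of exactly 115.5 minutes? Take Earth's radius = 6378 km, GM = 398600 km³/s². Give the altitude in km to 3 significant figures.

1480 km

T = 115.5 min = 6930.0 s.
From T = 2π√(a³/μ): a = (μ T²/4π²)^(1/3) = (398600 × 6930.0² / 4π²)^(1/3) = 7856 km.
Altitude h = a − R = 7856 − 6378 = 1478 km.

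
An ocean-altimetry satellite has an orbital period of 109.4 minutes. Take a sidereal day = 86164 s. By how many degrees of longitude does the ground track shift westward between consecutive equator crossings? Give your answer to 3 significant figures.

27.4°

T = 109.4 min = 6564.0 s.
During one orbit Earth rotates (6564.0 / 86164) × 360° = 27.42°.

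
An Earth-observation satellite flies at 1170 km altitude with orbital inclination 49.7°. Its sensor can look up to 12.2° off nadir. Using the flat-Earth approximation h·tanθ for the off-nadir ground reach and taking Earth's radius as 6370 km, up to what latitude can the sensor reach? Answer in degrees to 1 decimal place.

For a prograde orbit the ground track reaches latitude ±i = ±49.7°.
Sensor half-swath on the ground ≈ 1170·tan(12.2°) = 253 km = 2.28° of latitude.
Maximum observable latitude ≈ 49.7 + 2.28 = 52.0°.

52.0°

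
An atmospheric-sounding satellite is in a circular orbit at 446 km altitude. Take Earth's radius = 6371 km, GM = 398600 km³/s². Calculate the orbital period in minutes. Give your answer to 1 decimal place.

Semi-major axis a = 6371 + 446 = 6817 km. Period T = 2π√(a³/μ) = 2π√(6817³/398600) = 5601.5 s = 93.36 min.

93.4 min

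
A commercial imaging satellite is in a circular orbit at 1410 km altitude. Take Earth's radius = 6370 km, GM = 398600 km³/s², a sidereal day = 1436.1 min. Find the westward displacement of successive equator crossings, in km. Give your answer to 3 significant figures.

Semi-major axis a = 6370 + 1410 = 7780 km. Period T = 2π√(a³/μ) = 2π√(7780³/398600) = 6829.4 s = 113.82 min.
During one orbit Earth rotates (6829.4 / 86166) × 360° = 28.53°.
At the equator that is 28.53° × (2π·6370/360) km/° = 28.53 × 111.2 = 3172 km.

3170 km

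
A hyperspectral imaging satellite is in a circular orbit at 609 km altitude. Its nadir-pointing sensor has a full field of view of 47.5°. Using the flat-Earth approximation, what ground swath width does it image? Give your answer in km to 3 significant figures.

Half-angle = 47.5°/2 = 23.75°.
Swath width ≈ 2h·tan(θ/2) = 2 × 609 × tan(23.75°) = 535.9 km.

536 km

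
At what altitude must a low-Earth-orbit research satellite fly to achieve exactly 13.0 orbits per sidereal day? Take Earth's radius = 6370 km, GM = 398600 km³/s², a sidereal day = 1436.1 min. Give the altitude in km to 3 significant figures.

1260 km

Required period T = 86166 / 13.0 = 6628.2 s.
From T = 2π√(a³/μ): a = (μ T²/4π²)^(1/3) = (398600 × 6628.2² / 4π²)^(1/3) = 7626 km.
Altitude h = a − R = 7626 − 6370 = 1256 km.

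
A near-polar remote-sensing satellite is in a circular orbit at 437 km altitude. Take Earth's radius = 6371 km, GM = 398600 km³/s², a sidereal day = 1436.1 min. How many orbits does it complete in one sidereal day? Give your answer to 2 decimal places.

15.41

Semi-major axis a = 6371 + 437 = 6808 km. Period T = 2π√(a³/μ) = 2π√(6808³/398600) = 5590.4 s = 93.17 min.
Orbits per sidereal day = 86166 / 5590.4 = 15.413.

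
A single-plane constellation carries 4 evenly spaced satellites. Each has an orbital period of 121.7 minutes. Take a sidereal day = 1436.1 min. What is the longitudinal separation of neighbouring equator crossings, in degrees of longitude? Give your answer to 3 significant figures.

7.63°

T = 121.7 min = 7302.0 s.
Single-satellite node shift = (7302.0/86166) × 360° = 30.51°.
With 4 satellites evenly phased, successive equator crossings are 30.51/4 = 7.627° apart.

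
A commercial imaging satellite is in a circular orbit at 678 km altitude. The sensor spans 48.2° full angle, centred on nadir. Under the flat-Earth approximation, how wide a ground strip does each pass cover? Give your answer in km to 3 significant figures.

607 km

Half-angle = 48.2°/2 = 24.1°.
Swath width ≈ 2h·tan(θ/2) = 2 × 678 × tan(24.1°) = 606.6 km.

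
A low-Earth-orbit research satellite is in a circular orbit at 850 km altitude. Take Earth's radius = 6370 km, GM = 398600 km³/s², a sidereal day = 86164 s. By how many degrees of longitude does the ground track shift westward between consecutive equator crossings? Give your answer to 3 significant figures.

Semi-major axis a = 6370 + 850 = 7220 km. Period T = 2π√(a³/μ) = 2π√(7220³/398600) = 6105.4 s = 101.76 min.
During one orbit Earth rotates (6105.4 / 86164) × 360° = 25.51°.

25.5°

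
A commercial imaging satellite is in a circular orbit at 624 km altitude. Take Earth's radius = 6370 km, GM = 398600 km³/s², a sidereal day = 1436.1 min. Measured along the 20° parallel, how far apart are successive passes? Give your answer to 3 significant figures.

2540 km

Semi-major axis a = 6370 + 624 = 6994 km. Period T = 2π√(a³/μ) = 2π√(6994³/398600) = 5821.0 s = 97.02 min.
Node shift per orbit = (5821.0/86166) × 360° = 24.32°.
Equatorial spacing = 24.32 × 111.2 km/° = 2704 km.
At 20° latitude, spacing = 2704 × cos(20°) = 2541 km.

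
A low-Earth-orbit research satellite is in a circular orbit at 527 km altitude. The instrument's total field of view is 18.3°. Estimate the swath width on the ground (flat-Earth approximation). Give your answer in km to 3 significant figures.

170 km

Half-angle = 18.3°/2 = 9.15°.
Swath width ≈ 2h·tan(θ/2) = 2 × 527 × tan(9.15°) = 169.8 km.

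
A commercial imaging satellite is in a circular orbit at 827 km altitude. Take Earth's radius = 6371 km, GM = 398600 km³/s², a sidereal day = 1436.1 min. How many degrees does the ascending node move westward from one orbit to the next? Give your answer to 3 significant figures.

25.4°

Semi-major axis a = 6371 + 827 = 7198 km. Period T = 2π√(a³/μ) = 2π√(7198³/398600) = 6077.6 s = 101.29 min.
During one orbit Earth rotates (6077.6 / 86166) × 360° = 25.39°.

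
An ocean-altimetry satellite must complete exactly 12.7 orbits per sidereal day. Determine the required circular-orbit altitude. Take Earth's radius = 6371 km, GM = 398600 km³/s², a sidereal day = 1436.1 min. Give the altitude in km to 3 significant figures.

Required period T = 86166 / 12.7 = 6784.7 s.
From T = 2π√(a³/μ): a = (μ T²/4π²)^(1/3) = (398600 × 6784.7² / 4π²)^(1/3) = 7746 km.
Altitude h = a − R = 7746 − 6371 = 1375 km.

1380 km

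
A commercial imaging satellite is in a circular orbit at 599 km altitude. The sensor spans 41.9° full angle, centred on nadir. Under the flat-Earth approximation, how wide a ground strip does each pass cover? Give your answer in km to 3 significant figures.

Half-angle = 41.9°/2 = 20.95°.
Swath width ≈ 2h·tan(θ/2) = 2 × 599 × tan(20.95°) = 458.7 km.

459 km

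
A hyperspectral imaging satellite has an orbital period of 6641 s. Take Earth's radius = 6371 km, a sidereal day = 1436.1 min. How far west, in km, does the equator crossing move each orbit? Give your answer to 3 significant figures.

3090 km

During one orbit Earth rotates (6641.0 / 86166) × 360° = 27.75°.
At the equator that is 27.75° × (2π·6371/360) km/° = 27.75 × 111.2 = 3085 km.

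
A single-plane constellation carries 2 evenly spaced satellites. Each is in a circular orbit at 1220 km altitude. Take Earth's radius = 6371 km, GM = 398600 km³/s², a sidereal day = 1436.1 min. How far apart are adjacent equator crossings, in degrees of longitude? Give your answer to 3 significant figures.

13.7°

Semi-major axis a = 6371 + 1220 = 7591 km. Period T = 2π√(a³/μ) = 2π√(7591³/398600) = 6582.0 s = 109.70 min.
Single-satellite node shift = (6582.0/86166) × 360° = 27.50°.
With 2 satellites evenly phased, successive equator crossings are 27.50/2 = 13.750° apart.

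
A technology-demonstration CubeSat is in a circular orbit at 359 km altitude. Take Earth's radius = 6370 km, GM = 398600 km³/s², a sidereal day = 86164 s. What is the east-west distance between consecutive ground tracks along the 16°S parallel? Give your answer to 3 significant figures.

2450 km

Semi-major axis a = 6370 + 359 = 6729 km. Period T = 2π√(a³/μ) = 2π√(6729³/398600) = 5493.3 s = 91.56 min.
Node shift per orbit = (5493.3/86164) × 360° = 22.95°.
Equatorial spacing = 22.95 × 111.2 km/° = 2552 km.
At 16° latitude, spacing = 2552 × cos(16°) = 2453 km.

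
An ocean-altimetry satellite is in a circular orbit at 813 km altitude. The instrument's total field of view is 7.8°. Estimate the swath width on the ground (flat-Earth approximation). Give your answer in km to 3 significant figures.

Half-angle = 7.8°/2 = 3.9°.
Swath width ≈ 2h·tan(θ/2) = 2 × 813 × tan(3.9°) = 110.8 km.

111 km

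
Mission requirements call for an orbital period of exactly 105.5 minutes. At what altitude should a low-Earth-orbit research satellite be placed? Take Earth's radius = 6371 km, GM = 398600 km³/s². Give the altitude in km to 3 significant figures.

1020 km

T = 105.5 min = 6330.0 s.
From T = 2π√(a³/μ): a = (μ T²/4π²)^(1/3) = (398600 × 6330.0² / 4π²)^(1/3) = 7396 km.
Altitude h = a − R = 7396 − 6371 = 1025 km.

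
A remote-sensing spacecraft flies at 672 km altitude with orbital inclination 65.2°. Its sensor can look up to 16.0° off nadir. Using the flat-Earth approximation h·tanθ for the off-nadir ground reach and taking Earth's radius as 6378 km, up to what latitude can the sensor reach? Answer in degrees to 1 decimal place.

For a prograde orbit the ground track reaches latitude ±i = ±65.2°.
Sensor half-swath on the ground ≈ 672·tan(16.0°) = 193 km = 1.73° of latitude.
Maximum observable latitude ≈ 65.2 + 1.73 = 66.9°.

66.9°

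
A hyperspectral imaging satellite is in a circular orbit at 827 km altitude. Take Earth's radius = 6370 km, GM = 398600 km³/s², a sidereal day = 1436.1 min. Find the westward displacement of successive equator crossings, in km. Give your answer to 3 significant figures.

Semi-major axis a = 6370 + 827 = 7197 km. Period T = 2π√(a³/μ) = 2π√(7197³/398600) = 6076.3 s = 101.27 min.
During one orbit Earth rotates (6076.3 / 86166) × 360° = 25.39°.
At the equator that is 25.39° × (2π·6370/360) km/° = 25.39 × 111.2 = 2822 km.

2820 km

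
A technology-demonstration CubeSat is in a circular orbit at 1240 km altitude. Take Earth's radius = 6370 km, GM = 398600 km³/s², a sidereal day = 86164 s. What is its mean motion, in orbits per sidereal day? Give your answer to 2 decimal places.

13.04

Semi-major axis a = 6370 + 1240 = 7610 km. Period T = 2π√(a³/μ) = 2π√(7610³/398600) = 6606.8 s = 110.11 min.
Orbits per sidereal day = 86164 / 6606.8 = 13.042.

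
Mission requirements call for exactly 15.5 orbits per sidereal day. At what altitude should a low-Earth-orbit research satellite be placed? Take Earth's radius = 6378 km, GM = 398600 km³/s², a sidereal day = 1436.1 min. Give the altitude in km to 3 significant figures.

405 km

Required period T = 86166 / 15.5 = 5559.1 s.
From T = 2π√(a³/μ): a = (μ T²/4π²)^(1/3) = (398600 × 5559.1² / 4π²)^(1/3) = 6783 km.
Altitude h = a − R = 6783 − 6378 = 405 km.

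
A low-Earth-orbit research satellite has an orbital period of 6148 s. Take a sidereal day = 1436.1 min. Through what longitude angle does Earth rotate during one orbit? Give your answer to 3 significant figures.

25.7°

During one orbit Earth rotates (6148.0 / 86166) × 360° = 25.69°.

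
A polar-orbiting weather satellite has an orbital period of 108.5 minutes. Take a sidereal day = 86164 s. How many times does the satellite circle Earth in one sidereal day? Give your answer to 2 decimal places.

T = 108.5 min = 6510.0 s.
Orbits per sidereal day = 86164 / 6510.0 = 13.236.

13.24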